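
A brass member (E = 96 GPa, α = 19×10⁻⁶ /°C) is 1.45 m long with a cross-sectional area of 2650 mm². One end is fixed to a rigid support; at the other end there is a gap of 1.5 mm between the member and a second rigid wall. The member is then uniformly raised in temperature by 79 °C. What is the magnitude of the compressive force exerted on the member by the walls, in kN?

Unrestrained expansion: δ_free = αΔT L = 19×10⁻⁶ × 79 × 1450 = 2.176 mm.
The gap closes (δ_free > 1.5 mm) and the wall then resists a further 2.176 − 1.5 = 0.6764 mm of expansion.
Compatibility: PL/(AE) = 0.6764 mm, so σ = P/A = E × (0.6764/1450) = 44.79 MPa.
P = σA = 44.79 × 2650 = 118.7 kN.

P ≈ 119 kN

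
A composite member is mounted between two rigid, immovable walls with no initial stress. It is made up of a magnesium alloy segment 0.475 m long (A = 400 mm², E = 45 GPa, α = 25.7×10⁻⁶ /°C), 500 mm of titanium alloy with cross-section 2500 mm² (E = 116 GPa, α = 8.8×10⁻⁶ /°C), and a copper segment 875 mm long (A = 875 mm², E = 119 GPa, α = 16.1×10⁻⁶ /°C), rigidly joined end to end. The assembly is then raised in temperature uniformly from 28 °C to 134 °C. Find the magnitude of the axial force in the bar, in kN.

If the supports were absent, the total length change would be Σ αᵢΔT Lᵢ = 25.7×10⁻⁶×106×475 + 8.8×10⁻⁶×106×500 + 16.1×10⁻⁶×106×875 = 3.254 mm.
Since the ends are fixed, an axial force P builds up, equal in every segment, with P · Σ Lᵢ/(AᵢEᵢ) = δ_free.
The series flexibility is Σ Lᵢ/(AᵢEᵢ) = 475/(400×45×10³) + 500/(2500×116×10³) + 875/(875×119×10³) = 3.652×10⁻⁵ mm/N.
P = 3.254 / 3.652×10⁻⁵ = 89100 N = 89.1 kN, compressive.

P ≈ 89.1 kN (compressive)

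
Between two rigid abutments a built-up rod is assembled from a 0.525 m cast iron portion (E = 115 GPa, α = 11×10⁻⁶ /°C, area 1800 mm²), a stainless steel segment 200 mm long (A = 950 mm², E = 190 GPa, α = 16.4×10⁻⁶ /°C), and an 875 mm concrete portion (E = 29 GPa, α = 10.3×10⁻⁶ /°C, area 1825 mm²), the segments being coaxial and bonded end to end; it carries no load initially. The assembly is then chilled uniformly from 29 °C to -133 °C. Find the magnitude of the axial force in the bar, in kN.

P ≈ 145 kN (tensile)

Free thermal contraction of the whole bar: Σ αᵢΔT Lᵢ = 11×10⁻⁶×162×525 + 16.4×10⁻⁶×162×200 + 10.3×10⁻⁶×162×875 = 2.927 mm.
The walls prevent any net length change, so an axial force P (same in every segment) develops. Compatibility: P · Σ Lᵢ/(AᵢEᵢ) = δ_free.
The series flexibility is Σ Lᵢ/(AᵢEᵢ) = 525/(1800×115×10³) + 200/(950×190×10³) + 875/(1825×29×10³) = 2.018×10⁻⁵ mm/N.
So P = 2.927 / 2.018×10⁻⁵ = 145.1 kN, tensile.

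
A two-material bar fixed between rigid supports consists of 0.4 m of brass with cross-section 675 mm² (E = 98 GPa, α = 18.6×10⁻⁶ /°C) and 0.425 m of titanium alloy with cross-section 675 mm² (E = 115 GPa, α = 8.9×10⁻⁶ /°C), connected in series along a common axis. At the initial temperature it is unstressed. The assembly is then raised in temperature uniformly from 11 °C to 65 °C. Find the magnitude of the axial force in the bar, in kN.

P ≈ 52.6 kN (compressive)

With the walls removed the bar would change length by δ_free = Σ αᵢΔT Lᵢ = 18.6×10⁻⁶×54×400 + 8.9×10⁻⁶×54×425 = 0.606 mm.
The walls prevent any net length change, so an axial force P (same in every segment) develops. Compatibility: P · Σ Lᵢ/(AᵢEᵢ) = δ_free.
The series flexibility is Σ Lᵢ/(AᵢEᵢ) = 400/(675×98×10³) + 425/(675×115×10³) = 1.152×10⁻⁵ mm/N.
P = 0.606 / 1.152×10⁻⁵ = 52600 N = 52.6 kN, compressive.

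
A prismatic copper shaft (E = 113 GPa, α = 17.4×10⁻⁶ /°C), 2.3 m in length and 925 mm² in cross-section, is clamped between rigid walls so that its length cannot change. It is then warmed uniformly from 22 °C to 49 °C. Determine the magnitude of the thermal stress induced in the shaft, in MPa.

Because both ends are immovable the net strain is zero, and the suppressed thermal strain is αΔT = 17.4×10⁻⁶ × 27 = 469.8×10⁻⁶.
σ = EαΔT = 113×10³ × 17.4×10⁻⁶ × 27 = 53.09 MPa (compressive; the shaft is trying to expand).

σ ≈ 53.1 MPa (compressive)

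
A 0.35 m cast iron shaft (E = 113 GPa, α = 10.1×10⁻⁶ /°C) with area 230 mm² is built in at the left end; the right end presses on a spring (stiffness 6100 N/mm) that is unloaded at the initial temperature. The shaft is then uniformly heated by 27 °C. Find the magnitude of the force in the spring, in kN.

If the spring were absent the shaft would lengthen by αΔT L = 10.1×10⁻⁶ × 27 × 350 = 0.09545 mm.
Let P be the compressive force at the spring. The shaft shortens elastically by PL/(AE) and the spring compresses by P/k; together these equal δ_free.
P [ L/(AE) + 1/k ] = δ_free → P [ 350/(230×113×10³) + 1/(6100) ] = 0.09545.
P = 0.09545 / 0.0001774 = 538 N.

P ≈ 0.538 kN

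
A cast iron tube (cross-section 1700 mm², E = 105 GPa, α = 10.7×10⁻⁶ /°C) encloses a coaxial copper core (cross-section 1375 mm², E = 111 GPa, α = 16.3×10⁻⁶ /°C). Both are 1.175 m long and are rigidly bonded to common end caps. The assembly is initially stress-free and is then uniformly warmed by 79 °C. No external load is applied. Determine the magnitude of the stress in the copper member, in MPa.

σ ≈ 26.5 MPa (compressive)

Equilibrium of a rigid end plate with no external load gives equal and opposite internal forces ±P in the two members. Since α_{copper} > α_{cast iron}, heating drives the copper into compression and the cast iron into tension.
Equating the net (thermal + elastic) strains gives |α₁ − α₂|·ΔT = P·[1/(A₁E₁) + 1/(A₂E₂)].
|α₁ − α₂|·ΔT = 5.6×10⁻⁶ × 79 = 0.0004424.
1/(A₁E₁) + 1/(A₂E₂) = 1/(1700×105×10³) + 1/(1375×111×10³) = 1.215×10⁻⁸ N⁻¹.
So P = 0.0004424 / 1.215×10⁻⁸ = 36.4 kN.
σ_{copper} = P/A₂ = 36400/1375 = 26.47 MPa, compressive.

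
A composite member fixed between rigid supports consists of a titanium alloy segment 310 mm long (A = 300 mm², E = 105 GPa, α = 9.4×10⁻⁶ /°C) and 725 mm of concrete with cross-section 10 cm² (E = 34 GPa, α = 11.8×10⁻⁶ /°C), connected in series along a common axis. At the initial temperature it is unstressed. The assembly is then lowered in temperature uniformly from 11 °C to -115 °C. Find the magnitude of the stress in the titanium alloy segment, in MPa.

With the walls removed the bar would change length by δ_free = Σ αᵢΔT Lᵢ = 9.4×10⁻⁶×126×310 + 11.8×10⁻⁶×126×725 = 1.445 mm.
The walls prevent any net length change, so an axial force P (same in every segment) develops. Compatibility: P · Σ Lᵢ/(AᵢEᵢ) = δ_free.
The series flexibility is Σ Lᵢ/(AᵢEᵢ) = 310/(300×105×10³) + 725/(1000×34×10³) = 3.116×10⁻⁵ mm/N.
P = 1.445 / 3.116×10⁻⁵ = 46370 N = 46.37 kN, tensile.
σ_{titanium alloy} = P / A = 46370 / 300 = 154.6 MPa.

σ ≈ 155 MPa (tensile)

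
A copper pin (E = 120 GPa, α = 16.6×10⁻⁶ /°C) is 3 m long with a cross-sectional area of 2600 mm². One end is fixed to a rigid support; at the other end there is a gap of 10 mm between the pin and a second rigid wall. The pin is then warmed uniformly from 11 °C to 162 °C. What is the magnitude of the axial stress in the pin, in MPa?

If the wall were absent the pin would grow by αΔT L = 16.6×10⁻⁶ × 151 × 3000 = 7.52 mm.
This is smaller than the 10 mm clearance, so the pin expands freely without reaching the stop — the stress is zero.

σ ≈ 0 MPa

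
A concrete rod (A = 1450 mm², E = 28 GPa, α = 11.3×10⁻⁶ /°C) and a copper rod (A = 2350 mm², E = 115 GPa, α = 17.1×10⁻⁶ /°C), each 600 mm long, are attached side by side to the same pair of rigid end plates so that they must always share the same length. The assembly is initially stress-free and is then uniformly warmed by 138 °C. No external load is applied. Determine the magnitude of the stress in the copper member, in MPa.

σ ≈ 12 MPa (compressive)

The copper has the larger α, so on heating it would change length more than the concrete if both were free. The rigid plates force a common final length, so the copper is put into compression and the concrete into tension, with equal and opposite forces P (no external load).
Compatibility of the two members (thermal + elastic change equal): (α₁ − α₂)ΔT = P·[1/(A₁E₁) + 1/(A₂E₂)].
|α₁ − α₂|·ΔT = 5.8×10⁻⁶ × 138 = 0.0008004.
1/(A₁E₁) + 1/(A₂E₂) = 1/(1450×28×10³) + 1/(2350×115×10³) = 2.833×10⁻⁸ N⁻¹.
So P = 0.0008004 / 2.833×10⁻⁸ = 28.25 kN.
σ_{copper} = P/A₂ = 28250/2350 = 12.02 MPa, compressive.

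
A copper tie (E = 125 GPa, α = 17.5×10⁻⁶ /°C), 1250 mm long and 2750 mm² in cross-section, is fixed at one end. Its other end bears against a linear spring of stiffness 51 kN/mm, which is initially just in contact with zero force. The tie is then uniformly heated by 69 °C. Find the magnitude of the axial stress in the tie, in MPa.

If the spring were absent the tie would lengthen by αΔT L = 17.5×10⁻⁶ × 69 × 1250 = 1.509 mm.
With a force P in the spring, the elastic change of the tie is PL/(AE) and that of the spring is P/k; compatibility requires their sum to equal δ_free.
So P = δ_free / [L/(AE) + 1/k] = 1.509 / [ 1250/(2750×125×10³) + 1/(51×10³) ].
P = 1.509 / 2.324×10⁻⁵ = 64940 N.
σ = P/A = 64940/2750 = 23.61 MPa.

σ ≈ 23.6 MPa (compressive)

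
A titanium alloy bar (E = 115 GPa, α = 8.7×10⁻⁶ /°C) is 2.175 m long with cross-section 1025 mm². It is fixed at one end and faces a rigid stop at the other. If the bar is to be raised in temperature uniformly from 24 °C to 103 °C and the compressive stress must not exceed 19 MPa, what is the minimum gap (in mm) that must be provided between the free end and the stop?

Free expansion if unrestrained: δ_free = αΔT L = 8.7×10⁻⁶ × 79 × 2175 = 1.495 mm.
At the allowable stress the elastic shortening the wall may impose is σL/E = 19 × 2175 / (115×10³) = 0.3593 mm.
So the gap has to take up the difference, g_min = δ_free − σL/E = 1.495 − 0.3593 = 1.136 mm.

g ≈ 1.14 mm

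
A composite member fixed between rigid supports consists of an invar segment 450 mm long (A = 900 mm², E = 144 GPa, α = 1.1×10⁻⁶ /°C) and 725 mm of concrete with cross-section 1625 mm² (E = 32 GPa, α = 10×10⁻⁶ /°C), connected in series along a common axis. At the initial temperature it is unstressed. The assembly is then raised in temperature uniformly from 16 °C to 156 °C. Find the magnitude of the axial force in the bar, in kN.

P ≈ 62.3 kN (compressive)

With the walls removed the bar would change length by δ_free = Σ αᵢΔT Lᵢ = 1.1×10⁻⁶×140×450 + 10×10⁻⁶×140×725 = 1.084 mm.
The walls prevent any net length change, so an axial force P (same in every segment) develops. Compatibility: P · Σ Lᵢ/(AᵢEᵢ) = δ_free.
The series flexibility is Σ Lᵢ/(AᵢEᵢ) = 450/(900×144×10³) + 725/(1625×32×10³) = 1.741×10⁻⁵ mm/N.
P = 1.084 / 1.741×10⁻⁵ = 62260 N = 62.26 kN, compressive.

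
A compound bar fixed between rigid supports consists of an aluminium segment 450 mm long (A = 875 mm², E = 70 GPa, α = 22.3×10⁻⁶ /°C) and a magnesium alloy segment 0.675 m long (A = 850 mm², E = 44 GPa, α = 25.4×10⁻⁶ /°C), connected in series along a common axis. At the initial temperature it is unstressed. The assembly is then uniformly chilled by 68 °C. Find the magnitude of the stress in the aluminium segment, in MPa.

σ ≈ 83.2 MPa (tensile)

If the supports were absent, the total length change would be Σ αᵢΔT Lᵢ = 22.3×10⁻⁶×68×450 + 25.4×10⁻⁶×68×675 = 1.848 mm.
Since the ends are fixed, an axial force P builds up, equal in every segment, with P · Σ Lᵢ/(AᵢEᵢ) = δ_free.
Σ Lᵢ/(AᵢEᵢ) = 450/(875×70×10³) + 675/(850×44×10³) = 2.54×10⁻⁵ mm/N.
So P = 1.848 / 2.54×10⁻⁵ = 72.78 kN, tensile.
σ_{aluminium} = P / A = 72780 / 875 = 83.18 MPa.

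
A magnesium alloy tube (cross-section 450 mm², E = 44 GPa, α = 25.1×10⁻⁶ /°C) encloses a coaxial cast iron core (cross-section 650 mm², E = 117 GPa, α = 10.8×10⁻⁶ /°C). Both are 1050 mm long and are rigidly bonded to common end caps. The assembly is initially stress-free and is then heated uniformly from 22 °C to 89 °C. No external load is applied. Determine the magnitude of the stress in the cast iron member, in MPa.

σ ≈ 23.2 MPa (tensile)

The magnesium alloy has the larger α, so on heating it would change length more than the cast iron if both were free. The rigid plates force a common final length, so the magnesium alloy is put into compression and the cast iron into tension, with equal and opposite forces P (no external load).
Equating the net (thermal + elastic) strains gives |α₁ − α₂|·ΔT = P·[1/(A₁E₁) + 1/(A₂E₂)].
|α₁ − α₂|·ΔT = 14.3×10⁻⁶ × 67 = 0.0009581.
1/(A₁E₁) + 1/(A₂E₂) = 1/(450×44×10³) + 1/(650×117×10³) = 6.365×10⁻⁸ N⁻¹.
P = 0.0009581 / 6.365×10⁻⁸ = 15050 N = 15.05 kN.
σ_{cast iron} = P/A₂ = 15050/650 = 23.16 MPa, tensile.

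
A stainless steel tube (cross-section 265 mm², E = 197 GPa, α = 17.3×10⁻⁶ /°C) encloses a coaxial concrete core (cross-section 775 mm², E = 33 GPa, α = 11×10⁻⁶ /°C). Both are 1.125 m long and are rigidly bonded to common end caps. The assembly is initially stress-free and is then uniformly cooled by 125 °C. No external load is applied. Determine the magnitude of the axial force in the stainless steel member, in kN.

Equilibrium of a rigid end plate with no external load gives equal and opposite internal forces ±P in the two members. Since α_{stainless steel} > α_{concrete}, cooling drives the stainless steel into tension and the concrete into compression.
Compatibility of the two members (thermal + elastic change equal): (α₁ − α₂)ΔT = P·[1/(A₁E₁) + 1/(A₂E₂)].
|α₁ − α₂|·ΔT = 6.3×10⁻⁶ × 125 = 0.0007875.
1/(A₁E₁) + 1/(A₂E₂) = 1/(265×197×10³) + 1/(775×33×10³) = 5.826×10⁻⁸ N⁻¹.
So P = 0.0007875 / 5.826×10⁻⁸ = 13.52 kN.

P ≈ 13.5 kN (tensile in the stainless steel)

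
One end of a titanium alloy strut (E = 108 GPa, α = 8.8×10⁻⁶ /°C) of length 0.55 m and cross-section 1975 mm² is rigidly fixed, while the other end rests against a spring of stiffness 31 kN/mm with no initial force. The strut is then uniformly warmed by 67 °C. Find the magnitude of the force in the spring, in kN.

P ≈ 9.31 kN

Free thermal expansion: δ_free = αΔT L = 8.8×10⁻⁶ × 67 × 550 = 0.3243 mm.
Let P be the compressive force at the spring. The strut shortens elastically by PL/(AE) and the spring compresses by P/k; together these equal δ_free.
P [ L/(AE) + 1/k ] = δ_free → P [ 550/(1975×108×10³) + 1/(31×10³) ] = 0.3243.
P = 0.3243 / 3.484×10⁻⁵ = 9309 N.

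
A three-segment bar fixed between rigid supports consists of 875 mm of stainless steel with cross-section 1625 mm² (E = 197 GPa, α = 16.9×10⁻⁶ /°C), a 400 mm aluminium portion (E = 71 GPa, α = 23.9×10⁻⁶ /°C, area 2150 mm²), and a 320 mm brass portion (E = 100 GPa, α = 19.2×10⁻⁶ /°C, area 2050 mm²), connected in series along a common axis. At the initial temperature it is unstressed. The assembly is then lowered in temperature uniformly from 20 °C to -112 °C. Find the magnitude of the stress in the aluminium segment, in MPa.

Free thermal contraction of the whole bar: Σ αᵢΔT Lᵢ = 16.9×10⁻⁶×132×875 + 23.9×10⁻⁶×132×400 + 19.2×10⁻⁶×132×320 = 4.025 mm.
The rigid supports impose zero overall length change; the single axial force P common to all segments must satisfy P Σ Lᵢ/(AᵢEᵢ) = δ_free.
Σ Lᵢ/(AᵢEᵢ) = 875/(1625×197×10³) + 400/(2150×71×10³) + 320/(2050×100×10³) = 6.915×10⁻⁶ mm/N.
Hence P = δ_free / Σ(L/AE) = 4.025/6.915×10⁻⁶ = 582.1 kN (tensile).
σ_{aluminium} = P / A = 582100 / 2150 = 270.7 MPa.

σ ≈ 271 MPa (tensile)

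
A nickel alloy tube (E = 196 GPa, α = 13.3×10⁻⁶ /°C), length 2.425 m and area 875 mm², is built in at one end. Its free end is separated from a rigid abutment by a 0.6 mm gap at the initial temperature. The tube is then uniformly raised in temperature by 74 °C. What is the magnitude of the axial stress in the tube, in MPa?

Unrestrained expansion: δ_free = αΔT L = 13.3×10⁻⁶ × 74 × 2425 = 2.387 mm.
This exceeds the 0.6 mm gap, so the wall pushes back. The portion of expansion that must be recovered elastically is δ_free − gap = 2.387 − 0.6 = 1.787 mm.
Compatibility: PL/(AE) = 1.787 mm, so σ = P/A = E × (1.787/2425) = 144.4 MPa.

σ ≈ 144 MPa (compressive)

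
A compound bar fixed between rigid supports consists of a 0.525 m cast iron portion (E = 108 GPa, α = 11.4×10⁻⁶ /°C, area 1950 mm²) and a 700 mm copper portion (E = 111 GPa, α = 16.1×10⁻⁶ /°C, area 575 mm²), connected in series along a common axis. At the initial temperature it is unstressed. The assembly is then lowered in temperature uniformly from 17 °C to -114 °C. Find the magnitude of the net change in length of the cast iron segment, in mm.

|ΔL| ≈ 0.365 mm

With the walls removed the bar would change length by δ_free = Σ αᵢΔT Lᵢ = 11.4×10⁻⁶×131×525 + 16.1×10⁻⁶×131×700 = 2.26 mm.
The rigid supports impose zero overall length change; the single axial force P common to all segments must satisfy P Σ Lᵢ/(AᵢEᵢ) = δ_free.
Σ Lᵢ/(AᵢEᵢ) = 525/(1950×108×10³) + 700/(575×111×10³) = 1.346×10⁻⁵ mm/N.
P = 2.26 / 1.346×10⁻⁵ = 167900 N = 167.9 kN, tensile.
For the cast iron segment, free thermal change = 11.4×10⁻⁶×131×525 = 0.784 mm and elastic change from P = 167900×525/(1950×108×10³) = 0.4186 mm; these oppose, so the net change is 0.365 mm (segment shortens).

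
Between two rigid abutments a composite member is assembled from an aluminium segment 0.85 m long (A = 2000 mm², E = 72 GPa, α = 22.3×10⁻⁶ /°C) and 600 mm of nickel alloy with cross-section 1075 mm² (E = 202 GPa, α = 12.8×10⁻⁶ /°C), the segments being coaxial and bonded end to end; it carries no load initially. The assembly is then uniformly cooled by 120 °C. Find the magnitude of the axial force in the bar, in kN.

P ≈ 369 kN (tensile)

Free thermal contraction of the whole bar: Σ αᵢΔT Lᵢ = 22.3×10⁻⁶×120×850 + 12.8×10⁻⁶×120×600 = 3.196 mm.
The rigid supports impose zero overall length change; the single axial force P common to all segments must satisfy P Σ Lᵢ/(AᵢEᵢ) = δ_free.
Σ Lᵢ/(AᵢEᵢ) = 850/(2000×72×10³) + 600/(1075×202×10³) = 8.666×10⁻⁶ mm/N.
So P = 3.196 / 8.666×10⁻⁶ = 368.8 kN, tensile.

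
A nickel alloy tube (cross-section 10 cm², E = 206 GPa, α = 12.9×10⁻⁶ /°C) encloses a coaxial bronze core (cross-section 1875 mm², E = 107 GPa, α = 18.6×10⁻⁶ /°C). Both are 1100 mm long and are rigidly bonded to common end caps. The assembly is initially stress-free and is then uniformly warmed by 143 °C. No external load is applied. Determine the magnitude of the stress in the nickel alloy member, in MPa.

σ ≈ 82.8 MPa (tensile)

Equilibrium of a rigid end plate with no external load gives equal and opposite internal forces ±P in the two members. Since α_{bronze} > α_{nickel alloy}, heating drives the bronze into compression and the nickel alloy into tension.
Equating the net (thermal + elastic) strains gives |α₁ − α₂|·ΔT = P·[1/(A₁E₁) + 1/(A₂E₂)].
|α₁ − α₂|·ΔT = 5.7×10⁻⁶ × 143 = 0.0008151.
1/(A₁E₁) + 1/(A₂E₂) = 1/(1000×206×10³) + 1/(1875×107×10³) = 9.839×10⁻⁹ N⁻¹.
P = 0.0008151 / 9.839×10⁻⁹ = 82850 N = 82.85 kN.
σ_{nickel alloy} = P/A₁ = 82850/1000 = 82.85 MPa, tensile.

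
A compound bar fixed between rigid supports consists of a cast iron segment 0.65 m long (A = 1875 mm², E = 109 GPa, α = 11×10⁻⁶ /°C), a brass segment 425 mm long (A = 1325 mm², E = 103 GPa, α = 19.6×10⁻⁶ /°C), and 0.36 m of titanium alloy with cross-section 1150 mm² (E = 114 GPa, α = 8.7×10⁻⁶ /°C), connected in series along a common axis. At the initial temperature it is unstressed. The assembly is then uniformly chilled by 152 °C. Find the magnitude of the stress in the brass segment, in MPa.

Free thermal contraction of the whole bar: Σ αᵢΔT Lᵢ = 11×10⁻⁶×152×650 + 19.6×10⁻⁶×152×425 + 8.7×10⁻⁶×152×360 = 2.829 mm.
Since the ends are fixed, an axial force P builds up, equal in every segment, with P · Σ Lᵢ/(AᵢEᵢ) = δ_free.
Σ Lᵢ/(AᵢEᵢ) = 650/(1875×109×10³) + 425/(1325×103×10³) + 360/(1150×114×10³) = 9.041×10⁻⁶ mm/N.
Hence P = δ_free / Σ(L/AE) = 2.829/9.041×10⁻⁶ = 312.9 kN (tensile).
σ_{brass} = P / A = 312900 / 1325 = 236.2 MPa.

σ ≈ 236 MPa (tensile)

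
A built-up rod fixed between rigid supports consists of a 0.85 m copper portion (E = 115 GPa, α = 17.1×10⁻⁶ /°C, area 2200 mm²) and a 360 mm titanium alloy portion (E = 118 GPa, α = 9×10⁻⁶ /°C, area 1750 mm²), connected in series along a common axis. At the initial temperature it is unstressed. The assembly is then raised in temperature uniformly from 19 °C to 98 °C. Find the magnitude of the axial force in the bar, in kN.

P ≈ 275 kN (compressive)

With the walls removed the bar would change length by δ_free = Σ αᵢΔT Lᵢ = 17.1×10⁻⁶×79×850 + 9×10⁻⁶×79×360 = 1.404 mm.
Since the ends are fixed, an axial force P builds up, equal in every segment, with P · Σ Lᵢ/(AᵢEᵢ) = δ_free.
The series flexibility is Σ Lᵢ/(AᵢEᵢ) = 850/(2200×115×10³) + 360/(1750×118×10³) = 5.103×10⁻⁶ mm/N.
P = 1.404 / 5.103×10⁻⁶ = 275200 N = 275.2 kN, compressive.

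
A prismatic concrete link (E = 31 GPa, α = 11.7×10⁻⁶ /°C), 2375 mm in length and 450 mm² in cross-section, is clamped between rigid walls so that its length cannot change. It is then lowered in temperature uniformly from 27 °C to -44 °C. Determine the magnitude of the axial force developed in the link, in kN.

Full restraint means ε = 0, so the stress is σ = EαΔT = 31×10³ × 11.7×10⁻⁶ × 71 = 25.75 MPa.
Axial force P = σA = 25.75 × 450 = 11590 N = 11.59 kN, tensile.

P ≈ 11.6 kN (tensile)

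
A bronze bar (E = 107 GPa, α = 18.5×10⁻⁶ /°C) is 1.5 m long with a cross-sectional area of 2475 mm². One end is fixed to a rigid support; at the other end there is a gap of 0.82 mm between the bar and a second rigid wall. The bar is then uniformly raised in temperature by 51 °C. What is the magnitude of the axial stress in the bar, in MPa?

σ ≈ 42.5 MPa (compressive)

Free thermal elongation = αΔT L = 18.5×10⁻⁶ × 51 × 1500 = 1.415 mm.
After closing the 0.82 mm clearance, 1.415 − 0.82 = 0.5952 mm of expansion remains to be suppressed by the wall.
That suppressed elongation corresponds to σ = E·Δ/L = 107×10³ × 0.5952/1500 = 42.46 MPa.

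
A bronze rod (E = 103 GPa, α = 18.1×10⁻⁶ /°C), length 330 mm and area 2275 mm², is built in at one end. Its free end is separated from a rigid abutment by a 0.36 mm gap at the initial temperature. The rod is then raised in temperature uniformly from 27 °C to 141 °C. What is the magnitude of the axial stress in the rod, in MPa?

σ ≈ 100 MPa (compressive)

Free thermal elongation = αΔT L = 18.1×10⁻⁶ × 114 × 330 = 0.6809 mm.
After closing the 0.36 mm clearance, 0.6809 − 0.36 = 0.3209 mm of expansion remains to be suppressed by the wall.
Compatibility: PL/(AE) = 0.3209 mm, so σ = P/A = E × (0.3209/330) = 100.2 MPa.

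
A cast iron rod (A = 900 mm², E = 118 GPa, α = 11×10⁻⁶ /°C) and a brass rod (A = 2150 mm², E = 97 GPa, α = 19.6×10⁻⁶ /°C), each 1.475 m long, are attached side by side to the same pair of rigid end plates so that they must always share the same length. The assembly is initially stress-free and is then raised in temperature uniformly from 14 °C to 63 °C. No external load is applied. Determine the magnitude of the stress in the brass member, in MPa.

σ ≈ 13.8 MPa (compressive)

Both members must finish at the same length. With the larger α, the brass tends to over-expand; the plates restrain it, putting the brass in compression and the cast iron in tension. With no external load the two internal forces are equal and opposite, magnitude P.
Setting the final lengths equal and cancelling L: (α₁ − α₂)ΔT = P/(A₁E₁) + P/(A₂E₂).
|α₁ − α₂|·ΔT = 8.6×10⁻⁶ × 49 = 0.0004214.
1/(A₁E₁) + 1/(A₂E₂) = 1/(900×118×10³) + 1/(2150×97×10³) = 1.421×10⁻⁸ N⁻¹.
P = 0.0004214 / 1.421×10⁻⁸ = 29650 N = 29.65 kN.
σ_{brass} = P/A₂ = 29650/2150 = 13.79 MPa, compressive.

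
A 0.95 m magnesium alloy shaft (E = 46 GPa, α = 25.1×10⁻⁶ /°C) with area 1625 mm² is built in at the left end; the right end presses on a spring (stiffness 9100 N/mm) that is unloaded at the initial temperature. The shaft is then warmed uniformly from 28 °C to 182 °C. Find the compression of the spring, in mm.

Free thermal expansion: δ_free = αΔT L = 25.1×10⁻⁶ × 154 × 950 = 3.672 mm.
Let P be the compressive force at the spring. The shaft shortens elastically by PL/(AE) and the spring compresses by P/k; together these equal δ_free.
P [ L/(AE) + 1/k ] = δ_free → P [ 950/(1625×46×10³) + 1/(9100) ] = 3.672.
P = 3.672 / 0.0001226 = 29950 N.
Spring compression = P/k = 29950/(9100) = 3.291 mm.

δ ≈ 3.29 mm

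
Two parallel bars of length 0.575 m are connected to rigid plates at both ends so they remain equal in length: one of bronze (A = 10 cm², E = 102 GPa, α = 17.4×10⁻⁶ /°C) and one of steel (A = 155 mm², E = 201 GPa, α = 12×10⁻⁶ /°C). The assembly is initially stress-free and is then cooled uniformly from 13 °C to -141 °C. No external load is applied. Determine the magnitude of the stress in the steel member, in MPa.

Both members must finish at the same length. With the larger α, the bronze tends to over-contract; the plates restrain it, putting the bronze in tension and the steel in compression. With no external load the two internal forces are equal and opposite, magnitude P.
Equating the net (thermal + elastic) strains gives |α₁ − α₂|·ΔT = P·[1/(A₁E₁) + 1/(A₂E₂)].
|α₁ − α₂|·ΔT = 5.4×10⁻⁶ × 154 = 0.0008316.
1/(A₁E₁) + 1/(A₂E₂) = 1/(1000×102×10³) + 1/(155×201×10³) = 4.19×10⁻⁸ N⁻¹.
P = 0.0008316 / 4.19×10⁻⁸ = 19850 N = 19.85 kN.
σ_{steel} = P/A₂ = 19850/155 = 128 MPa, compressive.

σ ≈ 128 MPa (compressive)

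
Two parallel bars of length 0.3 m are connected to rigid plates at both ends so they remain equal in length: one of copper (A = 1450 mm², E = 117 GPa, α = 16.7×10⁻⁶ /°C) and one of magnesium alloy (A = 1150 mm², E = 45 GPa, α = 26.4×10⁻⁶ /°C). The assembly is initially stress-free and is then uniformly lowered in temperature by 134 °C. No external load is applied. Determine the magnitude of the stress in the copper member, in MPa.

σ ≈ 35.5 MPa (compressive)

Equilibrium of a rigid end plate with no external load gives equal and opposite internal forces ±P in the two members. Since α_{magnesium alloy} > α_{copper}, cooling drives the magnesium alloy into tension and the copper into compression.
Equating the net (thermal + elastic) strains gives |α₁ − α₂|·ΔT = P·[1/(A₁E₁) + 1/(A₂E₂)].
|α₁ − α₂|·ΔT = 9.7×10⁻⁶ × 134 = 0.0013.
1/(A₁E₁) + 1/(A₂E₂) = 1/(1450×117×10³) + 1/(1150×45×10³) = 2.522×10⁻⁸ N⁻¹.
So P = 0.0013 / 2.522×10⁻⁸ = 51.54 kN.
σ_{copper} = P/A₁ = 51540/1450 = 35.55 MPa, compressive.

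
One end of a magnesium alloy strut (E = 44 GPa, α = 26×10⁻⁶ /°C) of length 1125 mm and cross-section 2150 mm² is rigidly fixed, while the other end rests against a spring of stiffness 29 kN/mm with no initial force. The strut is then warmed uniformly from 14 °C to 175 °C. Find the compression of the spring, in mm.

δ ≈ 3.5 mm

Free thermal expansion: δ_free = αΔT L = 26×10⁻⁶ × 161 × 1125 = 4.709 mm.
Let P be the compressive force at the spring. The strut shortens elastically by PL/(AE) and the spring compresses by P/k; together these equal δ_free.
So P = δ_free / [L/(AE) + 1/k] = 4.709 / [ 1125/(2150×44×10³) + 1/(29×10³) ].
P = 4.709 / 4.637×10⁻⁵ = 101500 N.
Spring compression = P/k = 101500/(29×10³) = 3.502 mm.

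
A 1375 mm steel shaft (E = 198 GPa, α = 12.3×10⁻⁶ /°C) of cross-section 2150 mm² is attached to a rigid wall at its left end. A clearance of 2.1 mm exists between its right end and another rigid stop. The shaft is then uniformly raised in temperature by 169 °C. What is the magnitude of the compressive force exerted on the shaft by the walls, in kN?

P ≈ 235 kN

Unrestrained expansion: δ_free = αΔT L = 12.3×10⁻⁶ × 169 × 1375 = 2.858 mm.
The gap closes (δ_free > 2.1 mm) and the wall then resists a further 2.858 − 2.1 = 0.7582 mm of expansion.
So σ = E(δ_free − g)/L = 198×10³ × 0.7582/1375 = 109.2 MPa.
Force on the wall = σA = 109.2 × 2150 mm² = 234.7 kN.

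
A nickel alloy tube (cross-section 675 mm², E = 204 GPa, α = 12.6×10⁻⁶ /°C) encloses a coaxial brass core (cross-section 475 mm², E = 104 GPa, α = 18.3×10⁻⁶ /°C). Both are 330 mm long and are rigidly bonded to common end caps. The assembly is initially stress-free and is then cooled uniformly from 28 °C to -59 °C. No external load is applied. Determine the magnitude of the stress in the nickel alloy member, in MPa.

The brass has the larger α, so on cooling it would change length more than the nickel alloy if both were free. The rigid plates force a common final length, so the brass is put into tension and the nickel alloy into compression, with equal and opposite forces P (no external load).
Compatibility of the two members (thermal + elastic change equal): (α₁ − α₂)ΔT = P·[1/(A₁E₁) + 1/(A₂E₂)].
|α₁ − α₂|·ΔT = 5.7×10⁻⁶ × 87 = 0.0004959.
1/(A₁E₁) + 1/(A₂E₂) = 1/(675×204×10³) + 1/(475×104×10³) = 2.751×10⁻⁸ N⁻¹.
P = 0.0004959 / 2.751×10⁻⁸ = 18030 N = 18.03 kN.
σ_{nickel alloy} = P/A₁ = 18030/675 = 26.71 MPa, compressive.

σ ≈ 26.7 MPa (compressive)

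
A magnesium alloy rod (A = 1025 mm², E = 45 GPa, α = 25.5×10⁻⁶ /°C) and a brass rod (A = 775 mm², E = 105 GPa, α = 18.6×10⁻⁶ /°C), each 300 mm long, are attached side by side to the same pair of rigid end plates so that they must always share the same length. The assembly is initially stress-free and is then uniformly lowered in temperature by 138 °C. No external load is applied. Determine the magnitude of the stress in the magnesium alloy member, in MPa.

The magnesium alloy has the larger α, so on cooling it would change length more than the brass if both were free. The rigid plates force a common final length, so the magnesium alloy is put into tension and the brass into compression, with equal and opposite forces P (no external load).
Compatibility of the two members (thermal + elastic change equal): (α₁ − α₂)ΔT = P·[1/(A₁E₁) + 1/(A₂E₂)].
|α₁ − α₂|·ΔT = 6.9×10⁻⁶ × 138 = 0.0009522.
1/(A₁E₁) + 1/(A₂E₂) = 1/(1025×45×10³) + 1/(775×105×10³) = 3.397×10⁻⁸ N⁻¹.
So P = 0.0009522 / 3.397×10⁻⁸ = 28.03 kN.
σ_{magnesium alloy} = P/A₁ = 28030/1025 = 27.35 MPa, tensile.

σ ≈ 27.3 MPa (tensile)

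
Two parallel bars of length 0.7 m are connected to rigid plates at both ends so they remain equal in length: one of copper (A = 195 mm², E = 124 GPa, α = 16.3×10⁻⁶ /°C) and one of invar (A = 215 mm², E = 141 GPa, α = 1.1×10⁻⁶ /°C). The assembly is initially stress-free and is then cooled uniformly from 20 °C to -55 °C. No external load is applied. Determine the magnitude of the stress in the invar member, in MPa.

The copper has the larger α, so on cooling it would change length more than the invar if both were free. The rigid plates force a common final length, so the copper is put into tension and the invar into compression, with equal and opposite forces P (no external load).
Setting the final lengths equal and cancelling L: (α₁ − α₂)ΔT = P/(A₁E₁) + P/(A₂E₂).
|α₁ − α₂|·ΔT = 15.2×10⁻⁶ × 75 = 0.00114.
1/(A₁E₁) + 1/(A₂E₂) = 1/(195×124×10³) + 1/(215×141×10³) = 7.434×10⁻⁸ N⁻¹.
So P = 0.00114 / 7.434×10⁻⁸ = 15.33 kN.
σ_{invar} = P/A₂ = 15330/215 = 71.32 MPa, compressive.

σ ≈ 71.3 MPa (compressive)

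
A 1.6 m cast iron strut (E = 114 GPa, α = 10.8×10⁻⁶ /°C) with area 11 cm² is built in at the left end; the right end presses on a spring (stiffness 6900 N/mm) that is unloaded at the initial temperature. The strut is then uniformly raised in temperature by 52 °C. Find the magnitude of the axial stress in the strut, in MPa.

σ ≈ 5.18 MPa (compressive)

Free thermal expansion: δ_free = αΔT L = 10.8×10⁻⁶ × 52 × 1600 = 0.8986 mm.
Let P be the compressive force at the spring. The strut shortens elastically by PL/(AE) and the spring compresses by P/k; together these equal δ_free.
So P = δ_free / [L/(AE) + 1/k] = 0.8986 / [ 1600/(1100×114×10³) + 1/(6900) ].
P = 0.8986 / 0.0001577 = 5698 N.
σ = P/A = 5698/1100 = 5.18 MPa.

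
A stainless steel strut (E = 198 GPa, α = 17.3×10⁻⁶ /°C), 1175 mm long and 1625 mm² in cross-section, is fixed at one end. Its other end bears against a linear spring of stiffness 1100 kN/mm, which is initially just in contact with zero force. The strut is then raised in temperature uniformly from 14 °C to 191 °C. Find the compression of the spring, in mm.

δ ≈ 0.717 mm

The unrestrained thermal change is αΔT L = 17.3×10⁻⁶ × 177 × 1175 = 3.598 mm.
Let P be the compressive force at the spring. The strut shortens elastically by PL/(AE) and the spring compresses by P/k; together these equal δ_free.
So P = δ_free / [L/(AE) + 1/k] = 3.598 / [ 1175/(1625×198×10³) + 1/(1100×10³) ].
P = 3.598 / 4.561×10⁻⁶ = 788900 N.
Spring compression = P/k = 788900/(1100×10³) = 0.7171 mm.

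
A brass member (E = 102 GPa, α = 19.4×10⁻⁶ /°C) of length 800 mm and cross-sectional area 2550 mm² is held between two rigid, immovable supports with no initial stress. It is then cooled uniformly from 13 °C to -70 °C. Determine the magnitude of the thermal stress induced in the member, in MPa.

With length fixed, the mechanical strain must cancel the thermal strain αΔT = 19.4×10⁻⁶ × 83 = 1610.2×10⁻⁶.
Hence σ = E·αΔT = 102×10³ × 1610.2×10⁻⁶ = 164.2 MPa, tensile.

σ ≈ 164 MPa (tensile)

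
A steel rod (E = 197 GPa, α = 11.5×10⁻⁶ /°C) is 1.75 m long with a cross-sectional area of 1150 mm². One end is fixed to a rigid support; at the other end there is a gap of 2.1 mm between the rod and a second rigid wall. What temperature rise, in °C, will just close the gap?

Contact occurs when the free expansion equals the gap: αΔT L = 2.1 mm.
ΔT = 2.1 / (11.5×10⁻⁶ × 1750) = 104.3 °C.

ΔT ≈ 104 °C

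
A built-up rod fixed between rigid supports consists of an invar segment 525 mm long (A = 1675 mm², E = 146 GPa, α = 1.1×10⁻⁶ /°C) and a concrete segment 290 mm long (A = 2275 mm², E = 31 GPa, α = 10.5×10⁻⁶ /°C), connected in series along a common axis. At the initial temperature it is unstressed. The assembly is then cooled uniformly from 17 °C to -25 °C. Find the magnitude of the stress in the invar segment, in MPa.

σ ≈ 14.5 MPa (tensile)

With the walls removed the bar would change length by δ_free = Σ αᵢΔT Lᵢ = 1.1×10⁻⁶×42×525 + 10.5×10⁻⁶×42×290 = 0.1521 mm.
The walls prevent any net length change, so an axial force P (same in every segment) develops. Compatibility: P · Σ Lᵢ/(AᵢEᵢ) = δ_free.
The series flexibility is Σ Lᵢ/(AᵢEᵢ) = 525/(1675×146×10³) + 290/(2275×31×10³) = 6.259×10⁻⁶ mm/N.
P = 0.1521 / 6.259×10⁻⁶ = 24310 N = 24.31 kN, tensile.
σ_{invar} = P / A = 24310 / 1675 = 14.51 MPa.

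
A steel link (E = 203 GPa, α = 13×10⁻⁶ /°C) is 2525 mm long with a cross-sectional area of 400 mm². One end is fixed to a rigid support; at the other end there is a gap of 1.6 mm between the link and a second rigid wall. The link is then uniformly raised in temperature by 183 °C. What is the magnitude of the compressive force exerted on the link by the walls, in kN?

P ≈ 142 kN

If the wall were absent the link would grow by αΔT L = 13×10⁻⁶ × 183 × 2525 = 6.007 mm.
After closing the 1.6 mm clearance, 6.007 − 1.6 = 4.407 mm of expansion remains to be suppressed by the wall.
That suppressed elongation corresponds to σ = E·Δ/L = 203×10³ × 4.407/2525 = 354.3 MPa.
P = σA = 354.3 × 400 = 141.7 kN.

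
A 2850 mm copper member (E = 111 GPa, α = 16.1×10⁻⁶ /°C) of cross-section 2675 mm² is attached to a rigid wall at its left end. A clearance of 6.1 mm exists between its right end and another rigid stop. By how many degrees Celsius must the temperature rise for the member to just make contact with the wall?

Contact occurs when the free expansion equals the gap: αΔT L = 6.1 mm.
So ΔT = g/(αL) = 6.1/(16.1×10⁻⁶ × 2850) = 132.9 °C.

ΔT ≈ 133 °C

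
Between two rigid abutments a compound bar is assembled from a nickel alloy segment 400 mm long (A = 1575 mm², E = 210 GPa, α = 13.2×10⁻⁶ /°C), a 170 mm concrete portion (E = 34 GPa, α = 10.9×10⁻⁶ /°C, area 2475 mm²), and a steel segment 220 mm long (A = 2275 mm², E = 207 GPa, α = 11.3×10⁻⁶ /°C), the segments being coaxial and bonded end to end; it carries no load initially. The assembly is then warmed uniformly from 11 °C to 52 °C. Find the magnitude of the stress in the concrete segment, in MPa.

σ ≈ 43.1 MPa (compressive)

Free thermal expansion of the whole bar: Σ αᵢΔT Lᵢ = 13.2×10⁻⁶×41×400 + 10.9×10⁻⁶×41×170 + 11.3×10⁻⁶×41×220 = 0.3944 mm.
The walls prevent any net length change, so an axial force P (same in every segment) develops. Compatibility: P · Σ Lᵢ/(AᵢEᵢ) = δ_free.
The series flexibility is Σ Lᵢ/(AᵢEᵢ) = 400/(1575×210×10³) + 170/(2475×34×10³) + 220/(2275×207×10³) = 3.697×10⁻⁶ mm/N.
So P = 0.3944 / 3.697×10⁻⁶ = 106.7 kN, compressive.
σ_{concrete} = P / A = 106700 / 2475 = 43.1 MPa.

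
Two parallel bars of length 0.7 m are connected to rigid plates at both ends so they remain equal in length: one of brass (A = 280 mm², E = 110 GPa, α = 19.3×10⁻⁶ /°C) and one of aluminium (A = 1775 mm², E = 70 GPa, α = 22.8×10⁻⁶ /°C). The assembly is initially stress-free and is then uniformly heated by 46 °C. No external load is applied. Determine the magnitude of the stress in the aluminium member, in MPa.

σ ≈ 2.24 MPa (compressive)

Both members must finish at the same length. With the larger α, the aluminium tends to over-expand; the plates restrain it, putting the aluminium in compression and the brass in tension. With no external load the two internal forces are equal and opposite, magnitude P.
Setting the final lengths equal and cancelling L: (α₁ − α₂)ΔT = P/(A₁E₁) + P/(A₂E₂).
|α₁ − α₂|·ΔT = 3.5×10⁻⁶ × 46 = 0.000161.
1/(A₁E₁) + 1/(A₂E₂) = 1/(280×110×10³) + 1/(1775×70×10³) = 4.052×10⁻⁸ N⁻¹.
P = 0.000161 / 4.052×10⁻⁸ = 3974 N = 3.974 kN.
σ_{aluminium} = P/A₂ = 3974/1775 = 2.239 MPa, compressive.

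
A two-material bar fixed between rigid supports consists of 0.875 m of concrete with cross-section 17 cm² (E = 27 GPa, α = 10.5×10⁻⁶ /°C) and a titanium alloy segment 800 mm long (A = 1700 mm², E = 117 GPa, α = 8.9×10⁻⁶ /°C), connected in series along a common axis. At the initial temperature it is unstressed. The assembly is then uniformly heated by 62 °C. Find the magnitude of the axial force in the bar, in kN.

P ≈ 43.8 kN (compressive)

If the supports were absent, the total length change would be Σ αᵢΔT Lᵢ = 10.5×10⁻⁶×62×875 + 8.9×10⁻⁶×62×800 = 1.011 mm.
The rigid supports impose zero overall length change; the single axial force P common to all segments must satisfy P Σ Lᵢ/(AᵢEᵢ) = δ_free.
The series flexibility is Σ Lᵢ/(AᵢEᵢ) = 875/(1700×27×10³) + 800/(1700×117×10³) = 2.309×10⁻⁵ mm/N.
P = 1.011 / 2.309×10⁻⁵ = 43800 N = 43.8 kN, compressive.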